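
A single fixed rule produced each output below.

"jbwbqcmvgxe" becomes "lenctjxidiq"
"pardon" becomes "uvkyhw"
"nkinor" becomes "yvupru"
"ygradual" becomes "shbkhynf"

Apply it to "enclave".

The pattern: reverse the string, then shift every letter 7 places forward in the alphabet (wrapping around).
Working it through for "enclave": intermediate "evalcne", final "lchsjul".

lchsjul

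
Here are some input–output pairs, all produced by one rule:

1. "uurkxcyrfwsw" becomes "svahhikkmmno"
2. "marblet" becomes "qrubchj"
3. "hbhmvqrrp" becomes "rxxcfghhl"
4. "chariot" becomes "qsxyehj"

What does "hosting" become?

wxydeij

What's happening: sort the characters into alphabetical order, then shift every letter 10 places backward in the alphabet (wrapping around).
Applying that to "hosting" gives "wxydeij".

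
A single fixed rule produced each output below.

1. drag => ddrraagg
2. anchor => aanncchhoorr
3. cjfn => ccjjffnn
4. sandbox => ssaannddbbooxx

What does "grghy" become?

Looking at the pairs, the operation is to double every character.
Doing the same to "grghy": "ggrrgghhyy".

ggrrgghhyy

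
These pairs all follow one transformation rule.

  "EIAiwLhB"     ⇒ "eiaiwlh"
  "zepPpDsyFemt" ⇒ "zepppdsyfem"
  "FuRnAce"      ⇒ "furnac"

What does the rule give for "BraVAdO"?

bravad

Looking at the pairs, the operation is to delete the last character, then convert every letter to lowercase.
Applying both steps to "BraVAdO": "BraVAd", then "bravad".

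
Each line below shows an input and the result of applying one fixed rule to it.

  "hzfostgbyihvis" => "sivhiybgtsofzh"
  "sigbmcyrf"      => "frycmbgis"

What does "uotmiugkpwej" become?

The transformation: reverse the string.
For "uotmiugkpwej" the result is "jewpkguimtou".

jewpkguimtou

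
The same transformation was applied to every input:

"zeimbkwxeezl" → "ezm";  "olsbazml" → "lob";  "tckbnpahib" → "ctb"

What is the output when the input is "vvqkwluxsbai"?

Each output is the input with this applied: swap each adjacent pair of characters (1↔2, 3↔4, ...), then keep only the first 3 characters.
Working it through for "vvqkwluxsbai": intermediate "vvkqlwxubsia", final "vvk".

vvk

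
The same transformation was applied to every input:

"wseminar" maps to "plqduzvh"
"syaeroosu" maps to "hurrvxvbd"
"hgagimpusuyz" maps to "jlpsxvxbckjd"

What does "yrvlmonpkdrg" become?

The pattern: shift every letter 3 places forward in the alphabet (wrapping around), then move the first 3 characters to the end (rotate left by 3).
Working it through for "yrvlmonpkdrg": intermediate "buyoprqsnguj", final "oprqsngujbuy".

oprqsngujbuy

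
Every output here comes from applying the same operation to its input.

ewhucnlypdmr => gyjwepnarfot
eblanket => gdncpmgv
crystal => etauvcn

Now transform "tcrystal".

vetauvcn

The rule is to shift every letter 2 places forward in the alphabet (wrapping around).
Doing the same to "tcrystal": "vetauvcn".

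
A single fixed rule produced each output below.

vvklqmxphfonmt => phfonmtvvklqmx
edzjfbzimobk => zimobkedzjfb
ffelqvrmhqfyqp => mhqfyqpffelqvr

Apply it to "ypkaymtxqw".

The pattern: swap the front and back halves of the string.
Doing the same to "ypkaymtxqw": "mtxqwypkay".

mtxqwypkay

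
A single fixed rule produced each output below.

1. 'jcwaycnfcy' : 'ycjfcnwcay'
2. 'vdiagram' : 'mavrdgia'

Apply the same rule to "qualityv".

vyqtuial

Each output is the input with this applied: move the last character to the front, then take characters alternately from the front and the back (1st, last, 2nd, 2nd-last, ...).
"qualityv" → "vyqtuial".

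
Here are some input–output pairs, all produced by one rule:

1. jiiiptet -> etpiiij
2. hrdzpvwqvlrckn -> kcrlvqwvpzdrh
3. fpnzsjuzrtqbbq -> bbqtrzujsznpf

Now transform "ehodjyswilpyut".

uypliwsyjdohe

Looking at the pairs, the operation is to delete the last character, then reverse the string.
Applying both steps to "ehodjyswilpyut": "ehodjyswilpyu", then "uypliwsyjdohe".
(Check on "jiiiptet": → "jiiipte" → "etpiiij" ✓)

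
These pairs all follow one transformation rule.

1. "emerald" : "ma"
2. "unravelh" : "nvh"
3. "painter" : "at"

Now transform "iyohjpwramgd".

The pattern: keep one character in every 3, starting at position 2 (positions 2nd, 5th, 8th, ...).
Doing the same to "iyohjpwramgd": "yjrg".

yjrg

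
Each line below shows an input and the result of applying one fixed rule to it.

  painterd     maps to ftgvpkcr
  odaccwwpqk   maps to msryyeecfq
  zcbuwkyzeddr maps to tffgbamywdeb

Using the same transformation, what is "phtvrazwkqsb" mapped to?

The rule is to reverse the string, then shift every letter 2 places forward in the alphabet (wrapping around).
Starting from "phtvrazwkqsb": after the first operation, "bsqkwzarvthp"; after the second, "dusmybctxvjr".

dusmybctxvjr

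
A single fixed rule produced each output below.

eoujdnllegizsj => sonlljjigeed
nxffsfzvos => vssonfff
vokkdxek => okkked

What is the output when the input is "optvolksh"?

Looking at the pairs, the operation is to sort the characters into reverse alphabetical order, then delete the first 2 characters.
Applying both steps to "optvolksh": "vtspoolkh", then "spoolkh".

spoolkh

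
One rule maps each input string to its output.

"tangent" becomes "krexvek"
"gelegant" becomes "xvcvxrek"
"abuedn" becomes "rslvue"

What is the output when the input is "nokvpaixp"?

efbmgrzog

The transformation: shift every letter 9 places backward in the alphabet (wrapping around).
On "nokvpaixp" that produces "efbmgrzog".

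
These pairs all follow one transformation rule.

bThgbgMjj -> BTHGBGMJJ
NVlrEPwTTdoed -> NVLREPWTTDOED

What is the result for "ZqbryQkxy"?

In each case the input is transformed by: convert every letter to uppercase.
So "ZqbryQkxy" becomes "ZQBRYQKXY".

ZQBRYQKXY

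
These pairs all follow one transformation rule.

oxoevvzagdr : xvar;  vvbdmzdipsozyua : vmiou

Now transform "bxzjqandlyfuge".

In each case the input is transformed by: keep one character in every 3, starting at position 2 (positions 2nd, 5th, 8th, ...).
On "bxzjqandlyfuge" that produces "xqdfe".

xqdfe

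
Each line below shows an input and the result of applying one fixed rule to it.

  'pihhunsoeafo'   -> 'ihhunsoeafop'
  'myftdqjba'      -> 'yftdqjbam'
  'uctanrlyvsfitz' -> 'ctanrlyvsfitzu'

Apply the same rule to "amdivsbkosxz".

mdivsbkosxza

The rule is to move the first character to the end.
"amdivsbkosxz" → "mdivsbkosxza".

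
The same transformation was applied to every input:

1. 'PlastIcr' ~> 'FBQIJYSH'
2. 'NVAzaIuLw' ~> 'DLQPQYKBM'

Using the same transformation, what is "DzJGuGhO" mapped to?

The transformation: shift every letter 10 places backward in the alphabet (wrapping around), then convert every letter to uppercase.
For "DzJGuGhO", step one produces "TpZWkWxE"; step two turns that into "TPZWKWXE".

TPZWKWXE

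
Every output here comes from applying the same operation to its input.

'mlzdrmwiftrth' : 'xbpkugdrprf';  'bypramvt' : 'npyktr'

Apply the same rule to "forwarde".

Each output is the input with this applied: shift every letter 2 places backward in the alphabet (wrapping around), then delete the first 2 characters.
Applying both steps to "forwarde": "dmpuypbc", then "puypbc".

puypbc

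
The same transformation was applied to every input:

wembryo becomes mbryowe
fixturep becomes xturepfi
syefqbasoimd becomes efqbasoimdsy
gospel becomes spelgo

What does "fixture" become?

Looking at the pairs, the operation is to move the first 2 characters to the end (rotate left by 2).
So "fixture" becomes "xturefi".

xturefi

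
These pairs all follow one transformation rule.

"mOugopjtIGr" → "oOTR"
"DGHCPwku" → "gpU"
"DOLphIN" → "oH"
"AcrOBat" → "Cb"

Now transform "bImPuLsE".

Rule — keep one character in every 3, starting at position 2 (positions 2nd, 5th, 8th, ...), then flip the case of every letter.
For "bImPuLsE", step one produces "IuE"; step two turns that into "iUe".

iUe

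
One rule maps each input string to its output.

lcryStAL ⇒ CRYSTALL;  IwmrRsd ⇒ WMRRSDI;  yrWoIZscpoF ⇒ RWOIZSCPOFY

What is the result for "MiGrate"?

IGRATEM

In each case the input is transformed by: move the first character to the end, then convert every letter to uppercase.
On "MiGrate": the first step gives "iGrateM", and the second then gives "IGRATEM".
(Check on "yrWoIZscpoF": → "rWoIZscpoFy" → "RWOIZSCPOFY" ✓)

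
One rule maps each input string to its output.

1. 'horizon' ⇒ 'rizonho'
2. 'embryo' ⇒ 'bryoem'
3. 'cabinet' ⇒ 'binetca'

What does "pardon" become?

rdonpa

The rule is to move the first 2 characters to the end (rotate left by 2).
On "pardon" that produces "rdonpa".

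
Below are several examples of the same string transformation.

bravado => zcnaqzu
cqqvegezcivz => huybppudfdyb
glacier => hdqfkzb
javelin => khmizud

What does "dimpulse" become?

krdchlot

The pattern: shift every letter 1 place backward in the alphabet (wrapping around), then move the last 3 characters to the front (rotate right by 3).
Starting from "dimpulse": after the first operation, "chlotkrd"; after the second, "krdchlot".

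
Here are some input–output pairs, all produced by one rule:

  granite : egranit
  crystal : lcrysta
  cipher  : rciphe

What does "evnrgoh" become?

The transformation: move the last character to the front.
"evnrgoh" → "hevnrgo".

hevnrgo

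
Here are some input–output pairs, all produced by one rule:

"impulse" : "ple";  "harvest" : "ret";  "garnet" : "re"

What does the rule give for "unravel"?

The pattern: delete the first character, then keep every other character starting from the second (positions 2nd, 4th, 6th, ...).
Applying both steps to "unravel": "nravel", then "rvl".
(Check on "garnet": → "arnet" → "re" ✓)

rvl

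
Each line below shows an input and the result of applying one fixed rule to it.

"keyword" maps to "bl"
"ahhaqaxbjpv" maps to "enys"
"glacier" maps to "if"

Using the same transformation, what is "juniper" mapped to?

In each case the input is transformed by: shift every letter 3 places backward in the alphabet (wrapping around), then keep one character in every 3, starting at position 2 (positions 2nd, 5th, 8th, ...).
"juniper" → "grkfmbo" → "rm".

rm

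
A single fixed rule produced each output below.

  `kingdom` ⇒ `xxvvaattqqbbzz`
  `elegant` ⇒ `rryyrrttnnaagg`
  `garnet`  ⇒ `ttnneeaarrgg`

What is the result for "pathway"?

ccnngguujjnnll

Looking at the pairs, the operation is to shift every letter 13 places forward in the alphabet (wrapping around) — i.e. ROT13, then double every character.
For "pathway", step one produces "cngujnl"; step two turns that into "ccnngguujjnnll".
(Check on "kingdom": → "xvatqbz" → "xxvvaattqqbbzz" ✓)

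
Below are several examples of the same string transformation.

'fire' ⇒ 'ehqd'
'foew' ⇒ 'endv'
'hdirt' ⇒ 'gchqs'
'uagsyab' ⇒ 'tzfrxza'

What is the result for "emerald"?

dldqzkc

What's happening: shift every letter 1 place backward in the alphabet (wrapping around).
Applying that to "emerald" gives "dldqzkc".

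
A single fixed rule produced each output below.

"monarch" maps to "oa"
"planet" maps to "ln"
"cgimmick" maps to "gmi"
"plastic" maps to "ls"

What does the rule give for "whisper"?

hs

The rule is to keep every other character starting from the second (positions 2nd, 4th, 6th, ...), then delete the last character.
Working it through for "whisper": intermediate "hse", final "hs".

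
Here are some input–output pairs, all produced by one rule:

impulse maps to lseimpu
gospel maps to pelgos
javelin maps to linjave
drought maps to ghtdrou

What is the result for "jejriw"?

Rule — move the last 3 characters to the front (rotate right by 3).
Applying that to "jejriw" gives "riwjej".

riwjej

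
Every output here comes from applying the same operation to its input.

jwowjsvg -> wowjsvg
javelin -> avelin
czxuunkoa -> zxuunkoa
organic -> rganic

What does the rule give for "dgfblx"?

Rule — delete the first character.
Applying that to "dgfblx" gives "gfblx".

gfblx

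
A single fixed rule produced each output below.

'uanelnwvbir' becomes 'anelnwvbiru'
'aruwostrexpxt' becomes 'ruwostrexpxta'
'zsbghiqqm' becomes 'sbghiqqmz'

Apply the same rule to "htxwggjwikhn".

txwggjwikhnh

What's happening: move the first character to the end.
On "htxwggjwikhn" that produces "txwggjwikhnh".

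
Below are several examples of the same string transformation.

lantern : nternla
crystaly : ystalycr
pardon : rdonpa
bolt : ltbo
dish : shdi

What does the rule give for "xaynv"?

Looking at the pairs, the operation is to move the first 2 characters to the end (rotate left by 2).
"xaynv" → "ynvxa".

ynvxa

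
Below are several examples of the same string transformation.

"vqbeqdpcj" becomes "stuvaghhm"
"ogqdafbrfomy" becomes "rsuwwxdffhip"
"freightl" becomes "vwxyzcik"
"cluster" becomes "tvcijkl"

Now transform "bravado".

rrsufim

Each output is the input with this applied: sort the characters into alphabetical order, then shift every letter 9 places backward in the alphabet (wrapping around).
Doing the same to "bravado": "rrsufim".
(Check on "vqbeqdpcj": → "bcdejpqqv" → "stuvaghhm" ✓)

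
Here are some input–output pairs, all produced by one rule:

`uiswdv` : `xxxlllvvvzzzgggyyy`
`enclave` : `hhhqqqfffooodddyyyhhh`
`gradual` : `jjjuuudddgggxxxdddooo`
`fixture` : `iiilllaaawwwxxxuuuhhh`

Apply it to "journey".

The pattern: repeat every character 3 times, then shift every letter 3 places forward in the alphabet (wrapping around).
For "journey", step one produces "jjjooouuurrrnnneeeyyy"; step two turns that into "mmmrrrxxxuuuqqqhhhbbb".

mmmrrrxxxuuuqqqhhhbbb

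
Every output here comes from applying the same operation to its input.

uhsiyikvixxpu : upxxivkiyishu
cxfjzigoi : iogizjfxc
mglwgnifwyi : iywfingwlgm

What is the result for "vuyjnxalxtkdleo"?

oeldktxlaxnjyuv

The transformation: reverse the string.
So "vuyjnxalxtkdleo" becomes "oeldktxlaxnjyuv".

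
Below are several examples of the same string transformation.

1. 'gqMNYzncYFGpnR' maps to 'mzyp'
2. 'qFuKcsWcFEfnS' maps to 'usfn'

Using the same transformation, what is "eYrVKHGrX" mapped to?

Each output is the input with this applied: keep one character in every 3, starting at position 3 (positions 3rd, 6th, 9th, ...), then convert every letter to lowercase.
"eYrVKHGrX" → "rHX" → "rhx".

rhx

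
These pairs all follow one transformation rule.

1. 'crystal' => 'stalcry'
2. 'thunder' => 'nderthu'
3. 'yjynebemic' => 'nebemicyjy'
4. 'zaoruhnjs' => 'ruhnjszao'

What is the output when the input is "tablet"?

The transformation: move the first 3 characters to the end (rotate left by 3).
So "tablet" becomes "lettab".

lettab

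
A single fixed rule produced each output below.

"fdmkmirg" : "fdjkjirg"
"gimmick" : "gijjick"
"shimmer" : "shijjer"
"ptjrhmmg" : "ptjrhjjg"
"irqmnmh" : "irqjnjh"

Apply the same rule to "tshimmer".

tshijjer

The transformation: replace every "m" with "j".
"tshimmer" → "tshijjer".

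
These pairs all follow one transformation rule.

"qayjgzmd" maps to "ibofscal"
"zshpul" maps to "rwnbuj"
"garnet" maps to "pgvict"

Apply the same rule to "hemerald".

tcnfjgog

Rule — shift every letter 2 places forward in the alphabet (wrapping around), then swap the front and back halves of the string.
Applying both steps to "hemerald": "jgogtcnf", then "tcnfjgog".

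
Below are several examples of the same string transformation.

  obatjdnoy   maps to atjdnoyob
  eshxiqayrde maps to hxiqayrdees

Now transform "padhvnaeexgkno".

Rule — move the first 2 characters to the end (rotate left by 2).
For "padhvnaeexgkno" the result is "dhvnaeexgknopa".

dhvnaeexgknopa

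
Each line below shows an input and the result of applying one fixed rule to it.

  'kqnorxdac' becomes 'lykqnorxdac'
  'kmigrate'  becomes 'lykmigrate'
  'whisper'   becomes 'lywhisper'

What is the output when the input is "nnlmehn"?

lynnlmehn

What's happening: prepend "ly".
For "nnlmehn" the result is "lynnlmehn".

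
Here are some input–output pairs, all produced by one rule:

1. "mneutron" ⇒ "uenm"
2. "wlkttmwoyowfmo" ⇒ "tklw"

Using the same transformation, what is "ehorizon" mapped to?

rohe

The rule is to reverse the string, then keep only the last 4 characters.
On "ehorizon": the first step gives "nozirohe", and the second then gives "rohe".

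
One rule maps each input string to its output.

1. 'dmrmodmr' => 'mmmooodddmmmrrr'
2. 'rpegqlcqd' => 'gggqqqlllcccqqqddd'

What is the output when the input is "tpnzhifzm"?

zzzhhhiiifffzzzmmm

Each output is the input with this applied: delete the first 3 characters, then repeat every character 3 times.
On "tpnzhifzm": the first step gives "zhifzm", and the second then gives "zzzhhhiiifffzzzmmm".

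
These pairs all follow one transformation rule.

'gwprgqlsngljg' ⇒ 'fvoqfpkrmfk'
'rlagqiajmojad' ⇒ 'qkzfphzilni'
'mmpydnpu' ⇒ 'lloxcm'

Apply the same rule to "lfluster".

Rule — delete the last 2 characters, then shift every letter 1 place backward in the alphabet (wrapping around).
So "lfluster" becomes "kektrs".

kektrs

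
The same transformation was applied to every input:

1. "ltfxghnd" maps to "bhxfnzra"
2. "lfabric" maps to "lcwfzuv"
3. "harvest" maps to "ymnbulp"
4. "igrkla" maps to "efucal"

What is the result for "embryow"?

The transformation: move the last 3 characters to the front (rotate right by 3), then shift every letter 6 places backward in the alphabet (wrapping around).
On "embryow": the first step gives "yowembr", and the second then gives "siqygvl".

siqygvl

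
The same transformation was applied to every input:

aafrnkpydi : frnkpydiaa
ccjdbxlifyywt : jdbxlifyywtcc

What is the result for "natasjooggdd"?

tasjooggddna

The transformation: move the first 2 characters to the end (rotate left by 2).
For "natasjooggdd" the result is "tasjooggddna".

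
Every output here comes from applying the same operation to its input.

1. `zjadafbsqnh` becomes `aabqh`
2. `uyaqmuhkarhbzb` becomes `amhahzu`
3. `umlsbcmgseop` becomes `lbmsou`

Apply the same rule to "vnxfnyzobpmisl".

Each output is the input with this applied: move the first character to the end, then keep every other character starting from the second (positions 2nd, 4th, 6th, ...).
"vnxfnyzobpmisl" → "xnzbmsv".

xnzbmsv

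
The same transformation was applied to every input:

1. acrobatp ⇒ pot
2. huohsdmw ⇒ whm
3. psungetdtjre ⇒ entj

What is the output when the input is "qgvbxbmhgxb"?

bbmx

The transformation: swap the first and last characters, then keep one character in every 3, starting at position 1 (positions 1st, 4th, 7th, ...).
"qgvbxbmhgxb" → "bgvbxbmhgxq" → "bbmx".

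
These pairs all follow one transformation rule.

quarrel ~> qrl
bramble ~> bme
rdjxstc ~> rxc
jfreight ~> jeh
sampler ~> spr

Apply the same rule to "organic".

The rule is to keep one character in every 3, starting at position 1 (positions 1st, 4th, 7th, ...).
So "organic" becomes "oac".

oac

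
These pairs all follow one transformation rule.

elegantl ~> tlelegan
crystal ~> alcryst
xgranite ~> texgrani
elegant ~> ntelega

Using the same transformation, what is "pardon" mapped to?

Rule — move the last 2 characters to the front (rotate right by 2).
"pardon" → "onpard".

onpard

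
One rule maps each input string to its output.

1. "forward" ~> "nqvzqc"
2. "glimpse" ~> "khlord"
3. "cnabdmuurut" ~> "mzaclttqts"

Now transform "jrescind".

Rule — delete the first character, then shift every letter 1 place backward in the alphabet (wrapping around).
"jrescind" → "qdrbhmc".

qdrbhmc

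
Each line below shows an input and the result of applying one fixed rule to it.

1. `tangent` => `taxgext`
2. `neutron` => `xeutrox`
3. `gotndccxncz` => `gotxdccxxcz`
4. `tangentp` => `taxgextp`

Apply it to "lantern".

The rule is to replace every "n" with "x".
On "lantern" that produces "laxterx".

laxterx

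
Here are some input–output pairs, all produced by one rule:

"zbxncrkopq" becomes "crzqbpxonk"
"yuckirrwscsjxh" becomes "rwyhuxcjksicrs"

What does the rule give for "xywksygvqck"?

In each case the input is transformed by: take characters alternately from the front and the back (1st, last, 2nd, 2nd-last, ...), then move the last 2 characters to the front (rotate right by 2).
Working it through for "xywksygvqck": intermediate "xkycwqkvsgy", final "gyxkycwqkvs".

gyxkycwqkvs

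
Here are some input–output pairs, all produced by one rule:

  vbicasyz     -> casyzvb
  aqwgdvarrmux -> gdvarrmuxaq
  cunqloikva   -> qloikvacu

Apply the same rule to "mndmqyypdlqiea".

Looking at the pairs, the operation is to move the first 3 characters to the end (rotate left by 3), then delete the last character.
Applying both steps to "mndmqyypdlqiea": "mqyypdlqieamnd", then "mqyypdlqieamn".

mqyypdlqieamn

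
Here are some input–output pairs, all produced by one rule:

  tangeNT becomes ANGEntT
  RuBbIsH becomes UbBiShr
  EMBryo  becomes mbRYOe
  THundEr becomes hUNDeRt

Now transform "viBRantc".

Looking at the pairs, the operation is to move the first character to the end, then flip the case of every letter.
"viBRantc" → "iBRantcv" → "IbrANTCV".

IbrANTCV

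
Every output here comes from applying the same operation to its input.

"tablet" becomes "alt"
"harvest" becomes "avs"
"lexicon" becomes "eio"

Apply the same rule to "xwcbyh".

wbh

Looking at the pairs, the operation is to keep every other character starting from the second (positions 2nd, 4th, 6th, ...).
Applying that to "xwcbyh" gives "wbh".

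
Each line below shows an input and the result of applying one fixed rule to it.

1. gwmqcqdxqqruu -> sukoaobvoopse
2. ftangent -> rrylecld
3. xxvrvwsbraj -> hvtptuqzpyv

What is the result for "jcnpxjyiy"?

Looking at the pairs, the operation is to swap the first and last characters, then shift every letter 2 places backward in the alphabet (wrapping around).
Doing the same to "jcnpxjyiy": "walnvhwgh".

walnvhwgh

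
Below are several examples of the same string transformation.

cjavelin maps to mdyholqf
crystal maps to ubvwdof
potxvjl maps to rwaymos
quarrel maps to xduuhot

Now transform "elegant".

ohjdqwh

The transformation: shift every letter 3 places forward in the alphabet (wrapping around), then move the first character to the end.
Applying both steps to "elegant": "hohjdqw", then "ohjdqwh".
(Check on "crystal": → "fubvwdo" → "ubvwdof" ✓)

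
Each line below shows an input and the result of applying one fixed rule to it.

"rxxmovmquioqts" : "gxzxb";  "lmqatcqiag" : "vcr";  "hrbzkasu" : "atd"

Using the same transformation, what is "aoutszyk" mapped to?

The rule is to shift every letter 9 places forward in the alphabet (wrapping around), then keep one character in every 3, starting at position 2 (positions 2nd, 5th, 8th, ...).
For "aoutszyk", step one produces "jxdcbiht"; step two turns that into "xbt".
(Check on "rxxmovmquioqts": → "aggvxevzdrxzcb" → "gxzxb" ✓)

xbt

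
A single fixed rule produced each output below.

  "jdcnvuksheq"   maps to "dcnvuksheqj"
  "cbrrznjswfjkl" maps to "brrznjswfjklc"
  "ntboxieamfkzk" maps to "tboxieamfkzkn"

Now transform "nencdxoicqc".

Rule — move the first character to the end.
On "nencdxoicqc" that produces "encdxoicqcn".

encdxoicqcn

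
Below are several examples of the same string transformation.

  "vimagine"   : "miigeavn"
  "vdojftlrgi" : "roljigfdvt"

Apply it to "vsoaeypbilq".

sqpoliebayv

The transformation: sort the characters into reverse alphabetical order, then move the first 2 characters to the end (rotate left by 2).
Working it through for "vsoaeypbilq": intermediate "yvsqpolieba", final "sqpoliebayv".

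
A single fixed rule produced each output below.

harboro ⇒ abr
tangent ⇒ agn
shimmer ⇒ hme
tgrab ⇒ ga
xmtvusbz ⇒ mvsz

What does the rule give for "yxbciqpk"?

xcqk

Rule — keep every other character starting from the second (positions 2nd, 4th, 6th, ...).
So "yxbciqpk" becomes "xcqk".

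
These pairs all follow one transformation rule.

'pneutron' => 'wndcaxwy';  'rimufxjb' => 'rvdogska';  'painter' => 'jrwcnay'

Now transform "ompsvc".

The transformation: shift every letter 9 places forward in the alphabet (wrapping around), then move the first character to the end.
"ompsvc" → "xvybel" → "vybelx".

vybelx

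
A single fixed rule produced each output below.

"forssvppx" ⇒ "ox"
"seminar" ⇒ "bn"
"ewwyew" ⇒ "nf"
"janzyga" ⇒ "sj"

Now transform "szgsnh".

Rule — shift every letter 9 places forward in the alphabet (wrapping around), then keep only the first 2 characters.
Working it through for "szgsnh": intermediate "bipbwq", final "bi".

bi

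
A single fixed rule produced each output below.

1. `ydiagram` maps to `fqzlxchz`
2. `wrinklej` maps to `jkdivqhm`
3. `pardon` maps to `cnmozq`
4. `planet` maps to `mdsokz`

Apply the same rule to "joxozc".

The pattern: shift every letter 1 place backward in the alphabet (wrapping around), then swap the front and back halves of the string.
"joxozc" → "inwnyb" → "nybinw".

nybinw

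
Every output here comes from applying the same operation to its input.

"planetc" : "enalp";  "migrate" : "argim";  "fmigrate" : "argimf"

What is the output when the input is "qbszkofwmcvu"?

cmwfokzsbq

The transformation: reverse the string, then delete the first 2 characters.
Applying both steps to "qbszkofwmcvu": "uvcmwfokzsbq", then "cmwfokzsbq".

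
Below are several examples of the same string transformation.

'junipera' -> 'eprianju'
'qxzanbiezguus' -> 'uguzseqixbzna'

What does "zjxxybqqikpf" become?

kipqfqzbjyxx

Looking at the pairs, the operation is to move the last 3 characters to the front (rotate right by 3), then take characters alternately from the front and the back (1st, last, 2nd, 2nd-last, ...).
Working it through for "zjxxybqqikpf": intermediate "kpfzjxxybqqi", final "kipqfqzbjyxx".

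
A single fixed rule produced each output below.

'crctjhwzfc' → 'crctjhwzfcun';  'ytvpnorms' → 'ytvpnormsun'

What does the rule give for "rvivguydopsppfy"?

rvivguydopsppfyun

The rule is to append "un".
"rvivguydopsppfy" → "rvivguydopsppfyun".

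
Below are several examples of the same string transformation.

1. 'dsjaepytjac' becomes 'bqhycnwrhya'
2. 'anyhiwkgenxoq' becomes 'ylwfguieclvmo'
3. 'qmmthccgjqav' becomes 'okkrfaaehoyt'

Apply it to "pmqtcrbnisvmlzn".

nkorapzlgqtkjxl

Each output is the input with this applied: shift every letter 2 places backward in the alphabet (wrapping around).
So "pmqtcrbnisvmlzn" becomes "nkorapzlgqtkjxl".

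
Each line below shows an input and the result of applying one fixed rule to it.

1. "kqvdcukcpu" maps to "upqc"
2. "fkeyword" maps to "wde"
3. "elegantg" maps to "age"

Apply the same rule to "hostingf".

The rule is to swap the front and back halves of the string, then keep one character in every 3, starting at position 1 (positions 1st, 4th, 7th, ...).
Applying that to "hostingf" gives "ifs".

ifs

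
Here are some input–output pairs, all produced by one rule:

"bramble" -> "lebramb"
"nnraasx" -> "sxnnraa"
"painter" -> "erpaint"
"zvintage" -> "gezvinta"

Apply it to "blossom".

The pattern: move the last 2 characters to the front (rotate right by 2).
"blossom" → "ombloss".

ombloss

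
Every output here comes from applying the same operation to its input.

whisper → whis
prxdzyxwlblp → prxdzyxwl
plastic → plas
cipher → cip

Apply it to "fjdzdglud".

The pattern: delete the last 3 characters.
Applying that to "fjdzdglud" gives "fjdzdg".

fjdzdg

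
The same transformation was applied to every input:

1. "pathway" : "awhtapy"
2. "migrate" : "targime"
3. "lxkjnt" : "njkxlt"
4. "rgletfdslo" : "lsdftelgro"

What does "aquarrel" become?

errauqal

The transformation: reverse the string, then move the first character to the end.
Applying both steps to "aquarrel": "lerrauqa", then "errauqal".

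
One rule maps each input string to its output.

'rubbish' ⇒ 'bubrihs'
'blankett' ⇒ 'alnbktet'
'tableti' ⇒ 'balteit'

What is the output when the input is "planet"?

Looking at the pairs, the operation is to move the first 2 characters to the end (rotate left by 2), then take characters alternately from the front and the back (1st, last, 2nd, 2nd-last, ...).
On "planet": the first step gives "anetpl", and the second then gives "alnpet".

alnpet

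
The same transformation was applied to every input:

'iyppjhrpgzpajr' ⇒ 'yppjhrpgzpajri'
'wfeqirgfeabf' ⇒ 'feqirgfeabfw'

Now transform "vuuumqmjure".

The rule is to move the first character to the end.
Doing the same to "vuuumqmjure": "uuumqmjurev".

uuumqmjurev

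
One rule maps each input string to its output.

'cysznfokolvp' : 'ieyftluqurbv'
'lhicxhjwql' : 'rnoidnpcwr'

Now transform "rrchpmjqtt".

The transformation: shift every letter 6 places forward in the alphabet (wrapping around).
Doing the same to "rrchpmjqtt": "xxinvspwzz".

xxinvspwzz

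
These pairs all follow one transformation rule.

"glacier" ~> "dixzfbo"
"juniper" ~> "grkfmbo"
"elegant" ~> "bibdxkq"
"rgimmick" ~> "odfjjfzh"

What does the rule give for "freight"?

cobfdeq

Each output is the input with this applied: shift every letter 3 places backward in the alphabet (wrapping around).
"freight" → "cobfdeq".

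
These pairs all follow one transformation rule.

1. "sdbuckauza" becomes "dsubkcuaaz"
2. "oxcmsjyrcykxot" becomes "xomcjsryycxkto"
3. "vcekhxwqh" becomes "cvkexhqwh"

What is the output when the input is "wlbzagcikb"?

lwzbgaicbk

The transformation: swap each adjacent pair of characters (1↔2, 3↔4, ...).
So "wlbzagcikb" becomes "lwzbgaicbk".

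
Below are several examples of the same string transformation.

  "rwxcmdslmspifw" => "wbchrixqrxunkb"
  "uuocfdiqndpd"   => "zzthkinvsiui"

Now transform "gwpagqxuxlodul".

The rule is to shift every letter 5 places forward in the alphabet (wrapping around).
So "gwpagqxuxlodul" becomes "lbuflvczcqtizq".

lbuflvczcqtizq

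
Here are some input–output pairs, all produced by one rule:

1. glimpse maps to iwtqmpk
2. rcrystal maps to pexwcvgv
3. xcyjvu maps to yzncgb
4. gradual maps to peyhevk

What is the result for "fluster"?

Each output is the input with this applied: reverse the string, then shift every letter 4 places forward in the alphabet (wrapping around).
For "fluster", step one produces "retsulf"; step two turns that into "vixwypj".
(Check on "rcrystal": → "latsyrcr" → "pexwcvgv" ✓)

vixwypj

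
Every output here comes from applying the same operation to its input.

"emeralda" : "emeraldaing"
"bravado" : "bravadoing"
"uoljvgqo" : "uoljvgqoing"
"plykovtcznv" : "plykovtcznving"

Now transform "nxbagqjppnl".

The pattern: append "ing".
So "nxbagqjppnl" becomes "nxbagqjppnling".

nxbagqjppnling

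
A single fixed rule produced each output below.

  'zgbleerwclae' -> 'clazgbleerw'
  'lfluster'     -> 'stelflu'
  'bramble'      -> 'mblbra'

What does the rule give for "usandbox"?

dbousan

Looking at the pairs, the operation is to delete the last character, then move the last 3 characters to the front (rotate right by 3).
For "usandbox", step one produces "usandbo"; step two turns that into "dbousan".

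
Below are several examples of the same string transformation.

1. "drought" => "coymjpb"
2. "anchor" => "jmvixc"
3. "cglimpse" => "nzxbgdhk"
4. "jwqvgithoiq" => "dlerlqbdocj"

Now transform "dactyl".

tgyvxo

Each output is the input with this applied: shift every letter 5 places backward in the alphabet (wrapping around), then move the last 2 characters to the front (rotate right by 2).
Applying both steps to "dactyl": "yvxotg", then "tgyvxo".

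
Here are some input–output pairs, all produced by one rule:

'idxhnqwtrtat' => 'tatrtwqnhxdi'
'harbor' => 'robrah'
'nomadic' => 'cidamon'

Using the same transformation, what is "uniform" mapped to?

mrofinu

What's happening: reverse the string.
"uniform" → "mrofinu".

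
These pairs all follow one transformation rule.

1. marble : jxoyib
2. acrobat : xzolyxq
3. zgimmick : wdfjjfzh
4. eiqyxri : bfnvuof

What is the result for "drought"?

aolrdeq

The rule is to shift every letter 3 places backward in the alphabet (wrapping around).
On "drought" that produces "aolrdeq".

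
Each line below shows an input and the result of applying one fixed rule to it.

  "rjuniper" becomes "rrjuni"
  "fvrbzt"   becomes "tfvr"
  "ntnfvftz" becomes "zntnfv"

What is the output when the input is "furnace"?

Looking at the pairs, the operation is to move the last character to the front, then delete the last 2 characters.
"furnace" → "efurnac" → "efurn".

efurn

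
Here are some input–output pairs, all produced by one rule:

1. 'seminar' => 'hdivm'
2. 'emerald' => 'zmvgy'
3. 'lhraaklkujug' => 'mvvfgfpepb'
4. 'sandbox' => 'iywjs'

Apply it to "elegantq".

zbviol

Each output is the input with this applied: delete the first 2 characters, then shift every letter 5 places backward in the alphabet (wrapping around).
On "elegantq": the first step gives "egantq", and the second then gives "zbviol".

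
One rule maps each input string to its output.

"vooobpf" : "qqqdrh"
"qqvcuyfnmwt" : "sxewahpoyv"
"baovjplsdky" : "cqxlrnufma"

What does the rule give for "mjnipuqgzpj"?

lpkrwsibrl

Each output is the input with this applied: delete the first character, then shift every letter 2 places forward in the alphabet (wrapping around).
For "mjnipuqgzpj", step one produces "jnipuqgzpj"; step two turns that into "lpkrwsibrl".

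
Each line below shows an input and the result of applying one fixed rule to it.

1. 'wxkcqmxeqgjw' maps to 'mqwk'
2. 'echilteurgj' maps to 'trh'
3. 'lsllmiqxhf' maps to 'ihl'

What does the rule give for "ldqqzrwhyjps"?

Each output is the input with this applied: keep one character in every 3, starting at position 3 (positions 3rd, 6th, 9th, ...), then move the first character to the end.
Working it through for "ldqqzrwhyjps": intermediate "qrys", final "rysq".

rysq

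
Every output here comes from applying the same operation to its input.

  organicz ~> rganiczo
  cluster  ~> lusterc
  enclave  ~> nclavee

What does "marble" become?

arblem

The transformation: move the first character to the end.
On "marble" that produces "arblem".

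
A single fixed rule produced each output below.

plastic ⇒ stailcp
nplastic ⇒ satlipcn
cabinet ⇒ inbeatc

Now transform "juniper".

ipneurj

What's happening: take characters alternately from the front and the back (1st, last, 2nd, 2nd-last, ...), then reverse the string.
Applying both steps to "juniper": "jruenpi", then "ipneurj".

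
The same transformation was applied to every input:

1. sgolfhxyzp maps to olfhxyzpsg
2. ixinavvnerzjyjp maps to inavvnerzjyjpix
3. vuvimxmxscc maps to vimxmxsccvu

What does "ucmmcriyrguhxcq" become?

mmcriyrguhxcquc

The pattern: move the first 2 characters to the end (rotate left by 2).
For "ucmmcriyrguhxcq" the result is "mmcriyrguhxcquc".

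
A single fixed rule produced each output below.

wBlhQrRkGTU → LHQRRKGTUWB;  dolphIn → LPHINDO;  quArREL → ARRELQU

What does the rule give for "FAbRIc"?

BRICFA

The transformation: move the first 2 characters to the end (rotate left by 2), then convert every letter to uppercase.
Working it through for "FAbRIc": intermediate "bRIcFA", final "BRICFA".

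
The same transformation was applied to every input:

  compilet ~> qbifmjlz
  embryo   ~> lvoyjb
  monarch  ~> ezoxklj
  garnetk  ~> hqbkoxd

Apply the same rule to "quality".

vqfixrn

Each output is the input with this applied: shift every letter 3 places backward in the alphabet (wrapping around), then reverse the string.
"quality" → "nrxifqv" → "vqfixrn".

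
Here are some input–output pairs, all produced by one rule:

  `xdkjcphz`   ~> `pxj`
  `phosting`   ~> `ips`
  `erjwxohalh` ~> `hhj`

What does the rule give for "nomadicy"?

ina

Rule — swap the front and back halves of the string, then keep one character in every 3, starting at position 2 (positions 2nd, 5th, 8th, ...).
On "nomadicy" that produces "ina".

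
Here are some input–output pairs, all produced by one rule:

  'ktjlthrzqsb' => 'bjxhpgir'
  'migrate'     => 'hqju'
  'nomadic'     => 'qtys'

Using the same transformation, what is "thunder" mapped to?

The pattern: shift every letter 10 places backward in the alphabet (wrapping around), then delete the first 3 characters.
Working it through for "thunder": intermediate "jxkdtuh", final "dtuh".

dtuh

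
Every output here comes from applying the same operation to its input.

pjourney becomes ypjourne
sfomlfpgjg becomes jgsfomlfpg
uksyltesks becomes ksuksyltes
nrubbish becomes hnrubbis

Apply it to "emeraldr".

remerald

Rule — move the first 3 characters to the end (rotate left by 3), then swap the front and back halves of the string.
On "emeraldr" that produces "remerald".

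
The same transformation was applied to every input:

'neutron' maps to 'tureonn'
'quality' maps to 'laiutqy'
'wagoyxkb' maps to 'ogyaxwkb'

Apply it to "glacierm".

cailegrm

What's happening: move the first 3 characters to the end (rotate left by 3), then take characters alternately from the front and the back (1st, last, 2nd, 2nd-last, ...).
For "glacierm" the result is "cailegrm".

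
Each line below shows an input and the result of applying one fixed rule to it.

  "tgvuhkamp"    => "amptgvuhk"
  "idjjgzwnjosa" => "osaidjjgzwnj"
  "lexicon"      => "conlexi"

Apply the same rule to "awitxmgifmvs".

mvsawitxmgif

Rule — move the last 3 characters to the front (rotate right by 3).
"awitxmgifmvs" → "mvsawitxmgif".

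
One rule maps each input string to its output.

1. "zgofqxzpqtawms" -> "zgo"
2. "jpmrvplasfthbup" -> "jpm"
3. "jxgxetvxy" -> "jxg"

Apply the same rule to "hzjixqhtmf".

hzj

The rule is to keep only the first 3 characters.
For "hzjixqhtmf" the result is "hzj".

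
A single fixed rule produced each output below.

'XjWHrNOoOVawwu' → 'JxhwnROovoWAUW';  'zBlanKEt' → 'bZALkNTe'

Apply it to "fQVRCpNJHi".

The transformation: flip the case of every letter, then swap each adjacent pair of characters (1↔2, 3↔4, ...).
Applying both steps to "fQVRCpNJHi": "FqvrcPnjhI", then "qFrvPcjnIh".

qFrvPcjnIh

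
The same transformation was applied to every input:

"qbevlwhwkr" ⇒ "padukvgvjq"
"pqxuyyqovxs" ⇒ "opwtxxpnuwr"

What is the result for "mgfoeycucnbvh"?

The rule is to shift every letter 1 place backward in the alphabet (wrapping around).
For "mgfoeycucnbvh" the result is "lfendxbtbmaug".

lfendxbtbmaug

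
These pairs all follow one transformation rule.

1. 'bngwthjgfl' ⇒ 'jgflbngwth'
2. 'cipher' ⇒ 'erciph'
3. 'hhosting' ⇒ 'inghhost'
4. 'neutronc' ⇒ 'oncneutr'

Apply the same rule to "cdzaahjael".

The rule is to move the first character to the end, then swap the front and back halves of the string.
For "cdzaahjael" the result is "jaelcdzaah".
(Check on "bngwthjgfl": → "ngwthjgflb" → "jgflbngwth" ✓)

jaelcdzaah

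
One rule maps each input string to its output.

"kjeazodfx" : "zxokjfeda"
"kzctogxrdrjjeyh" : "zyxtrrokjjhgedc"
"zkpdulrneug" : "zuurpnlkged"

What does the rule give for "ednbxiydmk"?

yxnmkieddb

The transformation: sort the characters into reverse alphabetical order.
"ednbxiydmk" → "yxnmkieddb".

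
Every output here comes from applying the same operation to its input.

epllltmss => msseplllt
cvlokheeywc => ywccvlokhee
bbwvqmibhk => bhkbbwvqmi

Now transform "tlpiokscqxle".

Rule — move the last 3 characters to the front (rotate right by 3).
Doing the same to "tlpiokscqxle": "xletlpiokscq".

xletlpiokscq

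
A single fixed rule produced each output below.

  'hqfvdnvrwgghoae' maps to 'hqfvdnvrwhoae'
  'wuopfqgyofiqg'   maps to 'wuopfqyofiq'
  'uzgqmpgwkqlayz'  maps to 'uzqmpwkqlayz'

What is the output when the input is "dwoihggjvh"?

Each output is the input with this applied: remove every "g".
For "dwoihggjvh" the result is "dwoihjvh".

dwoihjvh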